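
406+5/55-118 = 3169/11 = 288.09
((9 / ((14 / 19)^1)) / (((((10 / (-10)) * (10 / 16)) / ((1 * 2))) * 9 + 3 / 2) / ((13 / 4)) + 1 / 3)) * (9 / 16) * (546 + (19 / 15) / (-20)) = -3276766467 / 61600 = -53194.26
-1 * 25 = -25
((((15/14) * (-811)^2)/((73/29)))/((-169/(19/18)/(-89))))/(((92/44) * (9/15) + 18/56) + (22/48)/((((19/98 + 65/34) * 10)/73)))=62230829241598600/1265637026303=49169.57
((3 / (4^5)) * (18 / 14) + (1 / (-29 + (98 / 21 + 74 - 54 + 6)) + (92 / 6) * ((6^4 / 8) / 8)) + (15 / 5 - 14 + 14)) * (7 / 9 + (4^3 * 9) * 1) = 6493063721 / 35840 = 181168.07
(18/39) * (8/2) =24/13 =1.85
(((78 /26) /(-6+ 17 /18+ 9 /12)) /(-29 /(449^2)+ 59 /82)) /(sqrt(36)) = -99187692 /614424185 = -0.16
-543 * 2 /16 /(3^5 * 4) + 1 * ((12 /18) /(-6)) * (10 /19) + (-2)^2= 190673 /49248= 3.87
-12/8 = -1.50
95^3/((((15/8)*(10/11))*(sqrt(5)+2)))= -3017960/3+1508980*sqrt(5)/3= 118740.62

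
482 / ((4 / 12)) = 1446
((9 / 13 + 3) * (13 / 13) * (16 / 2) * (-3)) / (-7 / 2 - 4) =768 / 65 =11.82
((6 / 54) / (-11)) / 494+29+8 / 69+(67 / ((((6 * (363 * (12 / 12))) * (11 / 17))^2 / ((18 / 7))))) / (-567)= 10467309057092501 / 359504647062561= 29.12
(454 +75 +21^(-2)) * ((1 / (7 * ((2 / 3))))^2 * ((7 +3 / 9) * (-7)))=-1283095 / 1029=-1246.93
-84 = -84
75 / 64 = 1.17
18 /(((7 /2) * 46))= 18 /161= 0.11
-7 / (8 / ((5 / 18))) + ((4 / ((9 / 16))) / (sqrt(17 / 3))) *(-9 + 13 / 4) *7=-2576 *sqrt(51) / 153 - 35 / 144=-120.48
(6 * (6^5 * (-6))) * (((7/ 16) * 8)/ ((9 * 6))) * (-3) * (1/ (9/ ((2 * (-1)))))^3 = -1792/ 3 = -597.33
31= 31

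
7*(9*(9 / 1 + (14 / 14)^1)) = 630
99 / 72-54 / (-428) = 1285 / 856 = 1.50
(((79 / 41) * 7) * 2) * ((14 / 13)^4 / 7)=5.18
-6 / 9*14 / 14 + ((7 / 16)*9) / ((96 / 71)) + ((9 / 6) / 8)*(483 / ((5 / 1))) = 156349 / 7680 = 20.36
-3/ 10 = -0.30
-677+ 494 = -183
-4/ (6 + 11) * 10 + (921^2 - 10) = 14419887/ 17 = 848228.65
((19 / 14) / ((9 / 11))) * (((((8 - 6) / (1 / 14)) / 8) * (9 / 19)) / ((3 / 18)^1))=33 / 2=16.50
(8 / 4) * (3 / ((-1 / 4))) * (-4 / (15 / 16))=512 / 5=102.40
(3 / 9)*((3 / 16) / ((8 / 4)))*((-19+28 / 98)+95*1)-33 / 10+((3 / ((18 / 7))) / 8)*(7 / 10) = -547 / 672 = -0.81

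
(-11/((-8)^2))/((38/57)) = -33/128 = -0.26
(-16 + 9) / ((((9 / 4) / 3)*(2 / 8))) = -112 / 3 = -37.33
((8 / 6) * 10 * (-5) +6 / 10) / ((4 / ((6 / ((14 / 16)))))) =-3964 / 35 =-113.26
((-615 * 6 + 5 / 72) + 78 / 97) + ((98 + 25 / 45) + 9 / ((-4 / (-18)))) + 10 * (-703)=-8210135 / 776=-10580.07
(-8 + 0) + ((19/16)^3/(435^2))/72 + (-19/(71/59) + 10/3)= -20.46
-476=-476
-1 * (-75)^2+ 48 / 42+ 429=-36364 / 7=-5194.86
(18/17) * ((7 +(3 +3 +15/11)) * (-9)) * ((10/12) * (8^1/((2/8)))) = -682560/187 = -3650.05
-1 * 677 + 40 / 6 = -670.33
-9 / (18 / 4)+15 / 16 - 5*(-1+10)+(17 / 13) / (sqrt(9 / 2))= -737 / 16+17*sqrt(2) / 39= -45.45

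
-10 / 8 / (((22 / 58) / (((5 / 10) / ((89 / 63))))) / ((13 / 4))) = -118755 / 31328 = -3.79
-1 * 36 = -36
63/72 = 7/8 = 0.88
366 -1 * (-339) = 705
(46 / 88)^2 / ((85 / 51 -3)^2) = 4761 / 30976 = 0.15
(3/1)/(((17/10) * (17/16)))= 480/289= 1.66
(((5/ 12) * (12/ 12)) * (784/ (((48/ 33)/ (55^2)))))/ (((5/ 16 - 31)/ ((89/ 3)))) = -2902245500/ 4419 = -656765.22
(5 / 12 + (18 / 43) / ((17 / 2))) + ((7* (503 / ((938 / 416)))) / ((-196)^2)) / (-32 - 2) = 655776367 / 1411125324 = 0.46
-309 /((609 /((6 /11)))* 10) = -309 /11165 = -0.03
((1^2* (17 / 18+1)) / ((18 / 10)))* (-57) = -3325 / 54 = -61.57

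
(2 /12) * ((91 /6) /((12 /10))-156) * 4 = -5161 /54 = -95.57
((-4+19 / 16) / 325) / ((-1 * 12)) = 3 / 4160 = 0.00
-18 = -18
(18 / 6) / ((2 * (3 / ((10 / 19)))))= 5 / 19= 0.26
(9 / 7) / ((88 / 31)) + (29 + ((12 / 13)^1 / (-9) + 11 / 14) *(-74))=-506911 / 24024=-21.10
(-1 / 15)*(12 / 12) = -1 / 15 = -0.07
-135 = -135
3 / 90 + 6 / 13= 193 / 390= 0.49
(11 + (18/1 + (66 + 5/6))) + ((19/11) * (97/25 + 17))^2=633684719/453750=1396.55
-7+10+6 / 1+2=11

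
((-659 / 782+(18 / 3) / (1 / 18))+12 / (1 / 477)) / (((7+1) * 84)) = 4559965 / 525504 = 8.68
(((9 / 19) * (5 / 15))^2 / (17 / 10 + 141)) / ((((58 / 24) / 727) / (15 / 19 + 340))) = 5083911000 / 283845997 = 17.91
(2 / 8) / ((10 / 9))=9 / 40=0.22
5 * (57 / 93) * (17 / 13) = 1615 / 403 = 4.01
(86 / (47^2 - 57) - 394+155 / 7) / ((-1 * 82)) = 2800527 / 617624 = 4.53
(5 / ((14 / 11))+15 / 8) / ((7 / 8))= 325 / 49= 6.63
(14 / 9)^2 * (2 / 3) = 392 / 243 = 1.61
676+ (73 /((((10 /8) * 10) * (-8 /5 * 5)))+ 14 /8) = 33851 /50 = 677.02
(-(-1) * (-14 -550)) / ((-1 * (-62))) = -282 / 31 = -9.10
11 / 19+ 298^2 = 1687287 / 19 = 88804.58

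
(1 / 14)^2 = 1 / 196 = 0.01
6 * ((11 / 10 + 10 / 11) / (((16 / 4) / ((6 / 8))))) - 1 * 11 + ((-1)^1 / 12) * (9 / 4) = -491 / 55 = -8.93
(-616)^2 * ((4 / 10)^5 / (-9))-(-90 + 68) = -11523842 / 28125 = -409.74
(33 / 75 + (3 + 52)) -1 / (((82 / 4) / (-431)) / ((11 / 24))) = 800437 / 12300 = 65.08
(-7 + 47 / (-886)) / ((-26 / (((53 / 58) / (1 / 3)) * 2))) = 993591 / 668044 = 1.49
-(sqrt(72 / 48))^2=-3 / 2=-1.50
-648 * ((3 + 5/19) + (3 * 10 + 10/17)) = -7085232/323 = -21935.70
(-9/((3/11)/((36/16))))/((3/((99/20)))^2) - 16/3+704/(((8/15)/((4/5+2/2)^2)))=19532741/4800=4069.32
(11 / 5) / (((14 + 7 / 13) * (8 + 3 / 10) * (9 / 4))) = 1144 / 141183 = 0.01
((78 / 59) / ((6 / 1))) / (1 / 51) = 663 / 59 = 11.24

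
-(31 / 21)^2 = -961 / 441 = -2.18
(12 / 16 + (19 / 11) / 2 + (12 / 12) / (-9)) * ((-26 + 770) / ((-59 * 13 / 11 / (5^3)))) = -4611250 / 2301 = -2004.02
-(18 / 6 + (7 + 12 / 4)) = -13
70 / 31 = 2.26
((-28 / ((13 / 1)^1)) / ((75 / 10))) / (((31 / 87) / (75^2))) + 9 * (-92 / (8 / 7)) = -4237947 / 806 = -5258.00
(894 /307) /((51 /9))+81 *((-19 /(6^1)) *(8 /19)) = -560970 /5219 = -107.49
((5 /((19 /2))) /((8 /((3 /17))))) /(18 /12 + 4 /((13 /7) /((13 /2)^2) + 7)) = 9615 /1712546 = 0.01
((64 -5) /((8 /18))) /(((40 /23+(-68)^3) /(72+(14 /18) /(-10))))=-8783861 /289275840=-0.03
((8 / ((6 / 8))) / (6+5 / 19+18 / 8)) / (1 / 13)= 31616 / 1941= 16.29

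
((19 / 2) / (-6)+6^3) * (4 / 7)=2573 / 21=122.52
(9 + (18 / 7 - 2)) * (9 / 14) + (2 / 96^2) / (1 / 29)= 1390733 / 225792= 6.16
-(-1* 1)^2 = -1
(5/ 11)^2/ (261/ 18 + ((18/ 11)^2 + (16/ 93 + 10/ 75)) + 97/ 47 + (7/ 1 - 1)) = 1092750/ 135115213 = 0.01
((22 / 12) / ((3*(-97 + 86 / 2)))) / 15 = -11 / 14580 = -0.00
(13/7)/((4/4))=13/7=1.86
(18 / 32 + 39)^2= 400689 / 256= 1565.19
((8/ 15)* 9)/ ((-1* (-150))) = 4/ 125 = 0.03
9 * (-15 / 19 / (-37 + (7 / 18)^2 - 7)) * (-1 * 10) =-437400 / 269933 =-1.62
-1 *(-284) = 284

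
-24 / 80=-3 / 10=-0.30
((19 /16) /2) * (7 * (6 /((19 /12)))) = 63 /4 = 15.75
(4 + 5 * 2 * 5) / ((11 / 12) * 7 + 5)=648 / 137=4.73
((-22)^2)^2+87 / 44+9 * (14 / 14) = 10307747 / 44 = 234266.98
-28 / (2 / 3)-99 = -141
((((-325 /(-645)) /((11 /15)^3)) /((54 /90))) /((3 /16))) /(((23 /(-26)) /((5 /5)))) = -16900000 /1316359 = -12.84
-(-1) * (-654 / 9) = -218 / 3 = -72.67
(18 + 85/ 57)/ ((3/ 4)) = 4444/ 171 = 25.99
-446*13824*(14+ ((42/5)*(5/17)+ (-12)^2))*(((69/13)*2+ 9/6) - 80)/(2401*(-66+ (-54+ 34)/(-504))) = -267177676677120/629998733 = -424092.40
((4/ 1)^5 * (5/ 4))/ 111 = 11.53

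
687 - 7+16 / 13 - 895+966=9779 / 13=752.23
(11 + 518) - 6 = 523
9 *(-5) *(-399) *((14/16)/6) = 41895/16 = 2618.44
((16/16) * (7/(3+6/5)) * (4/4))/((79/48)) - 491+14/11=-424693/869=-488.71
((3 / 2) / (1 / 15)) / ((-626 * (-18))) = 5 / 2504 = 0.00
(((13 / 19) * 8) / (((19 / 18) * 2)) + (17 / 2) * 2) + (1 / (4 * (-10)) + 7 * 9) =1192279 / 14440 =82.57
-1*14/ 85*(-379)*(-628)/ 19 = -3332168/ 1615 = -2063.26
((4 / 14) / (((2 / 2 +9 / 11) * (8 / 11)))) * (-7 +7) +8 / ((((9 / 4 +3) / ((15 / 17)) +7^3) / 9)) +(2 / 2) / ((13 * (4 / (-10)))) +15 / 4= 1365995 / 362908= 3.76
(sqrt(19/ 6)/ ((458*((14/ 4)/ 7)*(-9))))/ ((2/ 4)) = -sqrt(114)/ 6183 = -0.00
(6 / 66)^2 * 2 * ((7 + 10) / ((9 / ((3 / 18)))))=17 / 3267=0.01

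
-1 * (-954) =954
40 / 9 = 4.44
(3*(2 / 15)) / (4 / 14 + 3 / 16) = 224 / 265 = 0.85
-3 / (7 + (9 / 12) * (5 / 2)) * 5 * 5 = -600 / 71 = -8.45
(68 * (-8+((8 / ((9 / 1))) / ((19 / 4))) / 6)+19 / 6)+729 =195235 / 1026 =190.29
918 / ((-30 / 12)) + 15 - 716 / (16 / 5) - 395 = -19419 / 20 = -970.95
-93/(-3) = 31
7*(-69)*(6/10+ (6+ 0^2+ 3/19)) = -310086/95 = -3264.06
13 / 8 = 1.62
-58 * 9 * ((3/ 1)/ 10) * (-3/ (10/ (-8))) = -9396/ 25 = -375.84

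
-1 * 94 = -94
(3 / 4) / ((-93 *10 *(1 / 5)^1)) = -1 / 248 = -0.00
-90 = -90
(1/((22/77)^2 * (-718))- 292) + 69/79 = -66056999/226888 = -291.14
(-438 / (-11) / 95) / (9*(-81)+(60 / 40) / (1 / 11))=-292 / 496375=-0.00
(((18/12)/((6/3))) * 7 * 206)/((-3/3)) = -1081.50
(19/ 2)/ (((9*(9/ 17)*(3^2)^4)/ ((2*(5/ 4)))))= 1615/ 2125764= 0.00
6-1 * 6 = 0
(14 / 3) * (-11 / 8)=-77 / 12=-6.42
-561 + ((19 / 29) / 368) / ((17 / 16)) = -561.00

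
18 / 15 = 6 / 5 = 1.20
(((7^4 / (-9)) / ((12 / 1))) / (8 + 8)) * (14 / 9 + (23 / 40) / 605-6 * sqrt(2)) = -813955807 / 376358400 + 2401 * sqrt(2) / 288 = 9.63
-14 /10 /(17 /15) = -21 /17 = -1.24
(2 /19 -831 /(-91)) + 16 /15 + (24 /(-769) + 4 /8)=10.77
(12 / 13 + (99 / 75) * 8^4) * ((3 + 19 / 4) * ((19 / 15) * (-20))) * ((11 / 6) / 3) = -210865534 / 325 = -648817.03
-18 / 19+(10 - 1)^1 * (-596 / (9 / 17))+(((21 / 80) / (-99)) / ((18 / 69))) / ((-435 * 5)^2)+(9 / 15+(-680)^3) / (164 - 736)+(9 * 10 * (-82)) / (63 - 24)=9983177776553675233 / 18508475700000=539384.11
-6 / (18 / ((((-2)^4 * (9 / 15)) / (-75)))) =16 / 375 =0.04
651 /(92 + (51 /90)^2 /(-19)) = 11132100 /1572911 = 7.08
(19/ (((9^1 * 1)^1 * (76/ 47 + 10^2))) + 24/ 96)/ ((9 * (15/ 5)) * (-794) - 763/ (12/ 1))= -11639/ 924224058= -0.00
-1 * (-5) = 5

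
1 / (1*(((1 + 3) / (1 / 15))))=1 / 60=0.02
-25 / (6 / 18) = -75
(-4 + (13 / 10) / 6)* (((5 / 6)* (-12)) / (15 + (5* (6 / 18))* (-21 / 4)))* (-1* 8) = -3632 / 75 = -48.43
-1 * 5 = -5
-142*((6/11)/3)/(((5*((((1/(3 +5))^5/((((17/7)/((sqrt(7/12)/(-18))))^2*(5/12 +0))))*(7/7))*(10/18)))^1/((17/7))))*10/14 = -133322226794496/184877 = -721140146.12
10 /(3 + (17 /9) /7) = 315 /103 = 3.06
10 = 10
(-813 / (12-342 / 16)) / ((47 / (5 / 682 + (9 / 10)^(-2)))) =14873564 / 6490935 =2.29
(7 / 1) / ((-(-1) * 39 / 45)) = 105 / 13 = 8.08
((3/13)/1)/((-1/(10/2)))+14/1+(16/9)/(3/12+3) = 1567/117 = 13.39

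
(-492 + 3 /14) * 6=-20655 /7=-2950.71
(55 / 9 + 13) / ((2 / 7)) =602 / 9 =66.89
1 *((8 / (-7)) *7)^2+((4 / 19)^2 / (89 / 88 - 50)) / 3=298802624 / 4668813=64.00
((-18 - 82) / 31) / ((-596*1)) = 25 / 4619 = 0.01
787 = 787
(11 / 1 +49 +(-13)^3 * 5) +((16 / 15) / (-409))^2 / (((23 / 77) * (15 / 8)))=-141863174645429 / 12985187625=-10925.00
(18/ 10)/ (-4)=-9/ 20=-0.45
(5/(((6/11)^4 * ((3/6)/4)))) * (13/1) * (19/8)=18081635/1296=13951.88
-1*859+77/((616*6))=-41231/48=-858.98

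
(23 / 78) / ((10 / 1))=23 / 780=0.03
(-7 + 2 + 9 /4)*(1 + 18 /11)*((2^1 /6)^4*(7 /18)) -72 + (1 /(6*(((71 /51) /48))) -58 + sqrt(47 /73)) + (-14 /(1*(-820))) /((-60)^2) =-1055018458243 /8488476000 + sqrt(3431) /73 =-123.49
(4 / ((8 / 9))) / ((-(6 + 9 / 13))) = -39 / 58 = -0.67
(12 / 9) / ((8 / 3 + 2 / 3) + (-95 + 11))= -2 / 121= -0.02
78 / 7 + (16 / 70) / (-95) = 37042 / 3325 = 11.14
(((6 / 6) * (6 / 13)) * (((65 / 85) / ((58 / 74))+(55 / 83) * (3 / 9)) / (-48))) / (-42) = 36721 / 134050644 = 0.00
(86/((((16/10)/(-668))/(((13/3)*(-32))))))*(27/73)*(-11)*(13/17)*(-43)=826599739680/1241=666075535.60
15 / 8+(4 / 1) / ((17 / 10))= 575 / 136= 4.23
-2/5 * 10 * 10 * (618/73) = -338.63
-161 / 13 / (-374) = 161 / 4862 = 0.03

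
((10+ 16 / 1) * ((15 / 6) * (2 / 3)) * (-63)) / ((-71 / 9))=24570 / 71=346.06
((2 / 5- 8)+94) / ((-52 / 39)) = -324 / 5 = -64.80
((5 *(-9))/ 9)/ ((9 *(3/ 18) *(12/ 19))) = -95/ 18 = -5.28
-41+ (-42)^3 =-74129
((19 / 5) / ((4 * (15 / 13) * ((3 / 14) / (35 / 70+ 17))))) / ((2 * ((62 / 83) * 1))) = 1004549 / 22320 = 45.01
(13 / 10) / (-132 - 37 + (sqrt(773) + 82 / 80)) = -349388 / 43908161 - 2080 * sqrt(773) / 43908161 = -0.01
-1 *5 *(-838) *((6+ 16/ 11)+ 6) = 620120/ 11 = 56374.55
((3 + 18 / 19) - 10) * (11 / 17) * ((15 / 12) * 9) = -56925 / 1292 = -44.06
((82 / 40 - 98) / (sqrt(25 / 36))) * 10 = -5757 / 5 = -1151.40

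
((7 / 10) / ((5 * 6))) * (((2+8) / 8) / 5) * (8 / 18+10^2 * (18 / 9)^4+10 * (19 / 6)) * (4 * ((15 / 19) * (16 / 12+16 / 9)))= 719761 / 7695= 93.54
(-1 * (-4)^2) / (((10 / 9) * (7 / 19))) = -1368 / 35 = -39.09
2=2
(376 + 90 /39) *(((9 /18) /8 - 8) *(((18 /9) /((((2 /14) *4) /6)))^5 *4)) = -1275436153593 /26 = -49055236676.65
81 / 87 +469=13628 / 29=469.93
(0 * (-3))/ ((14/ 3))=0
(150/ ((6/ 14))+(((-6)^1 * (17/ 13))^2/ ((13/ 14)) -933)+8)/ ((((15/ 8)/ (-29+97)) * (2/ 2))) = -607984736/ 32955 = -18448.94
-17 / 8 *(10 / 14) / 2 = -85 / 112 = -0.76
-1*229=-229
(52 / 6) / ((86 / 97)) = 1261 / 129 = 9.78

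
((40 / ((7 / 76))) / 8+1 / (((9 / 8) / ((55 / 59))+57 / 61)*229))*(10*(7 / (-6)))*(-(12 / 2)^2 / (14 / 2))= 3257.27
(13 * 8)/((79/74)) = 7696/79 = 97.42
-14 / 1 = -14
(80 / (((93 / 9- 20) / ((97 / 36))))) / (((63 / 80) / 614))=-95292800 / 5481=-17386.02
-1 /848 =-0.00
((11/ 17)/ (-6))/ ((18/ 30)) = -55/ 306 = -0.18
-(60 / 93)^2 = -400 / 961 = -0.42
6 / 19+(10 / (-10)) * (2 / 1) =-32 / 19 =-1.68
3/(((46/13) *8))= 39/368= 0.11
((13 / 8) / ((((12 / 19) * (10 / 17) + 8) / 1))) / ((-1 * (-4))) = 323 / 6656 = 0.05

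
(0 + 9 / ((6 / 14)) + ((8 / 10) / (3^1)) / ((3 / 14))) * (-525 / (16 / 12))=-35035 / 4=-8758.75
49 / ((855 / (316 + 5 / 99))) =1533161 / 84645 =18.11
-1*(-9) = 9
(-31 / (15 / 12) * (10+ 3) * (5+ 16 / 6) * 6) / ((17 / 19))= -1408888 / 85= -16575.15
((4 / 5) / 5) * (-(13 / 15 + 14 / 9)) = -436 / 1125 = -0.39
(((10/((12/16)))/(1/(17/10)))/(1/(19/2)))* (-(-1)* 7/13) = 4522/39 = 115.95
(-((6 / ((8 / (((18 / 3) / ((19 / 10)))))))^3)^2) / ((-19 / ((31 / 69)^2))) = 886657640625 / 472858149931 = 1.88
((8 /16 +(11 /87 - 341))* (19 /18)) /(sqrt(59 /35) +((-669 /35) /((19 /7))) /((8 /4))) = 2031121375* sqrt(2065) /2119539501 +166872656125 /1413026334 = 161.64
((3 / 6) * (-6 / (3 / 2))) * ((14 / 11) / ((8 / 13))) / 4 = -91 / 88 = -1.03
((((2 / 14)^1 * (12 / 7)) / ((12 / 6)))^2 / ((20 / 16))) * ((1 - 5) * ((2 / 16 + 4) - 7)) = 1656 / 12005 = 0.14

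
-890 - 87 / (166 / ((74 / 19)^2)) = -26905276 / 29963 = -897.95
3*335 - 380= 625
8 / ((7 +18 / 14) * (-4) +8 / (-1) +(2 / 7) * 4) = -1 / 5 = -0.20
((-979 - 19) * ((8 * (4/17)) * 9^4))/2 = -104766048/17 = -6162708.71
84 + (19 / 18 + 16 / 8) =1567 / 18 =87.06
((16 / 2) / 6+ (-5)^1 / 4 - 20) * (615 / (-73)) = 48995 / 292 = 167.79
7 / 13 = 0.54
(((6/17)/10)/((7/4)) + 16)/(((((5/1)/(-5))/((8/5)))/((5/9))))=-14.24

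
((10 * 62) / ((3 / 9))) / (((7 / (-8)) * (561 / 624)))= -3095040 / 1309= -2364.43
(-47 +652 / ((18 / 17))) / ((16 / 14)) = 35833 / 72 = 497.68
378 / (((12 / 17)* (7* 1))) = 153 / 2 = 76.50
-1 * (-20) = 20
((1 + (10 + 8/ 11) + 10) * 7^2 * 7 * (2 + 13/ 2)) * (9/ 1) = 12542481/ 22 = 570112.77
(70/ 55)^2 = 196/ 121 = 1.62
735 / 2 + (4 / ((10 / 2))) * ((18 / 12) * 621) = 11127 / 10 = 1112.70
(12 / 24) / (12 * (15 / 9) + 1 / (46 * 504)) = 0.02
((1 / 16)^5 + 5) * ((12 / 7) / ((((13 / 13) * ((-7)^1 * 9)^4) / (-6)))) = -249661 / 76473040896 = -0.00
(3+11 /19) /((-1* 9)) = -68 /171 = -0.40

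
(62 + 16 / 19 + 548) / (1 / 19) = 11606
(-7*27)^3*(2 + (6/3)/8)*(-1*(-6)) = -182284263/2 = -91142131.50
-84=-84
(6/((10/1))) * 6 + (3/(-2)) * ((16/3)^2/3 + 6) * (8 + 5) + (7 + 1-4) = -13243/45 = -294.29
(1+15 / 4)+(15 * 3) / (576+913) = 28471 / 5956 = 4.78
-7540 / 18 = -3770 / 9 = -418.89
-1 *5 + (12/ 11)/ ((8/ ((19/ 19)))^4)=-56317/ 11264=-5.00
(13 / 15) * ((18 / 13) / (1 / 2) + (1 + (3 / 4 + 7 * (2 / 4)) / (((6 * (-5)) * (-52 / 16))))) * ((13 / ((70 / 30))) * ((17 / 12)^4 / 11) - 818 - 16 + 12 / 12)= -657635889853 / 239500800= -2745.86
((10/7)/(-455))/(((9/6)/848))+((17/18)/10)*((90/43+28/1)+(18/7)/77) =2902304/2711709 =1.07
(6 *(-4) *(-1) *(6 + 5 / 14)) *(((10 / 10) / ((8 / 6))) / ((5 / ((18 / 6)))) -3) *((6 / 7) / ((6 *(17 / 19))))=-62.12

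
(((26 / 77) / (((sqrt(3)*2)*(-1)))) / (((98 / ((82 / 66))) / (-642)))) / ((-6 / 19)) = -1083589*sqrt(3) / 747054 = -2.51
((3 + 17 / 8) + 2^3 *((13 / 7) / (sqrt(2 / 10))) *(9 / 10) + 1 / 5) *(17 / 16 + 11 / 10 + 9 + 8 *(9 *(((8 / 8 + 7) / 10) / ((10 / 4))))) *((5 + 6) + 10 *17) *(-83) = -24046970571 *sqrt(5) / 3500 - 43777818219 / 16000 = -18099159.60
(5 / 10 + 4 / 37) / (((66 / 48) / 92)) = 16560 / 407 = 40.69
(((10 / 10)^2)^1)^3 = 1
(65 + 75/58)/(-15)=-769/174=-4.42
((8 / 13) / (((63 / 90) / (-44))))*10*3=-105600 / 91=-1160.44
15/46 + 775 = 775.33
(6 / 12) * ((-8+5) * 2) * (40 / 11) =-120 / 11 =-10.91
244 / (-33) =-244 / 33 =-7.39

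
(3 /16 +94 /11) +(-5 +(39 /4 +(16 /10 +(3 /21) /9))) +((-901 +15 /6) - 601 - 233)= -95212721 /55440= -1717.40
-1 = -1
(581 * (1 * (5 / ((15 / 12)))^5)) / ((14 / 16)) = 679936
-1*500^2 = -250000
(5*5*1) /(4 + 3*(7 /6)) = 10 /3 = 3.33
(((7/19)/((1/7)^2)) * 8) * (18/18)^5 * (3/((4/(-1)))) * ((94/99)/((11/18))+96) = -24292632/2299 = -10566.61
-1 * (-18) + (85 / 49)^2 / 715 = 6181619 / 343343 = 18.00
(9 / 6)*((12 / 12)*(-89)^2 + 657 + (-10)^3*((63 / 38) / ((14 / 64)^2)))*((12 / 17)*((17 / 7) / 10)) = -31204134 / 4655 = -6703.36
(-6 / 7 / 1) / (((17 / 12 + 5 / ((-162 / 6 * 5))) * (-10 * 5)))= 324 / 26075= 0.01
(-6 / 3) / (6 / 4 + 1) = -4 / 5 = -0.80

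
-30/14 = -2.14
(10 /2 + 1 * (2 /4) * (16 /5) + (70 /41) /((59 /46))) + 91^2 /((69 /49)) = 4914395018 /834555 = 5888.64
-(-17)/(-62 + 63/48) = -272/971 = -0.28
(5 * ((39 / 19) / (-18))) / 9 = -65 / 1026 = -0.06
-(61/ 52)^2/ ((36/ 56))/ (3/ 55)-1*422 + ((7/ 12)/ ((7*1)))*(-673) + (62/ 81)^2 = -4583745889/ 8870472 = -516.74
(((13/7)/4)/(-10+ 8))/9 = -13/504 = -0.03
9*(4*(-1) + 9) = 45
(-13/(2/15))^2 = 38025/4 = 9506.25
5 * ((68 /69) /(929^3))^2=23120 /3060500575048426081881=0.00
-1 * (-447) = 447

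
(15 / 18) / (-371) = -5 / 2226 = -0.00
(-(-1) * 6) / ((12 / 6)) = 3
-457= -457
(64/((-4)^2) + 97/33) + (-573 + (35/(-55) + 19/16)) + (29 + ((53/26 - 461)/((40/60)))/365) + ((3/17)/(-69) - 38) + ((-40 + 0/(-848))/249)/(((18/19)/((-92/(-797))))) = -576.42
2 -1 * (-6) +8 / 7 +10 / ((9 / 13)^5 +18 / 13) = 62671918 / 4012029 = 15.62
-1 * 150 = -150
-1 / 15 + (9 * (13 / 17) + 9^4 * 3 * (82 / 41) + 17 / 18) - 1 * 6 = 60232673 / 1530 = 39367.76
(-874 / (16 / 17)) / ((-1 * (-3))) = -7429 / 24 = -309.54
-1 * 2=-2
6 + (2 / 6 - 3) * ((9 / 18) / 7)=122 / 21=5.81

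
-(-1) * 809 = 809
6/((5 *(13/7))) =42/65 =0.65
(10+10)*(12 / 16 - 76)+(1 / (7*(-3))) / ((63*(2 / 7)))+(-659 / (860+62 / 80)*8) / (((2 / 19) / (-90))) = 16188940393 / 4338306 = 3731.63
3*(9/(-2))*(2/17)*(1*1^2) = -27/17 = -1.59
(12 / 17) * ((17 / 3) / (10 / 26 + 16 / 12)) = 156 / 67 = 2.33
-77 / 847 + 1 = 0.91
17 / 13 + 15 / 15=30 / 13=2.31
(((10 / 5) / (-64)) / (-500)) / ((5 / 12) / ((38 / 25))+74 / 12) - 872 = -872.00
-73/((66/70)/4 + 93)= -10220/13053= -0.78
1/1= 1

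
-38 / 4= -19 / 2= -9.50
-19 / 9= -2.11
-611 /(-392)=611 /392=1.56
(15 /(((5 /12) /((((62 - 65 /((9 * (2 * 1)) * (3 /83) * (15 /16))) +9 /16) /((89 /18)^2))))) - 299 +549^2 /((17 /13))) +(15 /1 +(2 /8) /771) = 230134.32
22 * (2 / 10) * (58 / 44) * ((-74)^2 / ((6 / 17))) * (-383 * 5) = -516986422 / 3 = -172328807.33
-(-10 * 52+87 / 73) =37873 / 73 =518.81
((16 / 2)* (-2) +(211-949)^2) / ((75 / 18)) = 3267768 / 25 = 130710.72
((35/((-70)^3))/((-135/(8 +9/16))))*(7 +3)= 137/2116800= 0.00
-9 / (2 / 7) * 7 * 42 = -9261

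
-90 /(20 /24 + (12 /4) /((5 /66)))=-2.23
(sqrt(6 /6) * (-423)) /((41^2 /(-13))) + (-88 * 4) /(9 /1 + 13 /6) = -28.25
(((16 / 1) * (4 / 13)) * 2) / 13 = 128 / 169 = 0.76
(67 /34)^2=4489 /1156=3.88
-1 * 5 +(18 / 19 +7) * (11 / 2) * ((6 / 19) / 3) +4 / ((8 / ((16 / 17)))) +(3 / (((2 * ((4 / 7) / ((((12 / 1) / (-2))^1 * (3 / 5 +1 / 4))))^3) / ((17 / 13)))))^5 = -412886083893822756699855768512442770417174533686191 / 78292963683507109888000000000000000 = -5273603967310279.86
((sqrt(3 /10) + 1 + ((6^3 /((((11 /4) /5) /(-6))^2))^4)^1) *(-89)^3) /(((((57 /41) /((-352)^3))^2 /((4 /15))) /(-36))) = 18033652685431960993005568 *sqrt(30) /27075 + 1905559697529765294378152838751236665907347456 /655215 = 2908296814831414568910194000000000000000.00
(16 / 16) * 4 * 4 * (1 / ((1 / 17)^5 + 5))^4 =4064231406647572522401601 / 158759128772910061282647601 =0.03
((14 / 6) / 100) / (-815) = -7 / 244500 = -0.00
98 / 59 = 1.66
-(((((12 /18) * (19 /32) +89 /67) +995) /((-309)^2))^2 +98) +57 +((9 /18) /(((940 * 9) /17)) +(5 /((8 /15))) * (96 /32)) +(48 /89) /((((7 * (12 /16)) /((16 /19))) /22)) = -2877521179297659059439503 /262286240244287320293120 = -10.97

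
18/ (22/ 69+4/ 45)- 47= -602/ 211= -2.85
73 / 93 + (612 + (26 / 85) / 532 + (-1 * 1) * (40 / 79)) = 101709168221 / 166115670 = 612.28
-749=-749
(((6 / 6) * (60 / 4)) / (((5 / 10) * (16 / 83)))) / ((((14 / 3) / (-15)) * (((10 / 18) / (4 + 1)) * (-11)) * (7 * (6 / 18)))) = 1512675 / 8624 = 175.40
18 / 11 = 1.64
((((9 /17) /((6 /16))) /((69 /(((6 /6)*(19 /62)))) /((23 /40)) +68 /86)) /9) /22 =0.00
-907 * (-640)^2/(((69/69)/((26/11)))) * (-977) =857911444945.45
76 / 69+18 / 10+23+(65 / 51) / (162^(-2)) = 196325812 / 5865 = 33474.14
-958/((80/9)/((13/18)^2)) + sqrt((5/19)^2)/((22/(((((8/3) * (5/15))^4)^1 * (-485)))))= -13128399311/219399840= -59.84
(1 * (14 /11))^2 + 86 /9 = 12170 /1089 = 11.18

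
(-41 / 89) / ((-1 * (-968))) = -41 / 86152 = -0.00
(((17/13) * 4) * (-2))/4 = -34/13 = -2.62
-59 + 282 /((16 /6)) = 187 /4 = 46.75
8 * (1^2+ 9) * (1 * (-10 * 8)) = -6400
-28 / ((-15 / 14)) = 392 / 15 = 26.13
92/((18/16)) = 736/9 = 81.78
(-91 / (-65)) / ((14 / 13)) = 13 / 10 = 1.30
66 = 66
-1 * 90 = -90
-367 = -367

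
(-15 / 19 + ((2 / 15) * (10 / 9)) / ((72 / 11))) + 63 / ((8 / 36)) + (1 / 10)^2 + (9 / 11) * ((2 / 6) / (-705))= 67490388949 / 238698900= 282.74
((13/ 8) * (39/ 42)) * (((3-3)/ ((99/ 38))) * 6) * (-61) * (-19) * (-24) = 0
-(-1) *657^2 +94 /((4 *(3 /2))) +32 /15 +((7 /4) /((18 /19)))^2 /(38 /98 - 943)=516788449691923 /1197192960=431666.80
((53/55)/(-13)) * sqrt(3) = -53 * sqrt(3)/715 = -0.13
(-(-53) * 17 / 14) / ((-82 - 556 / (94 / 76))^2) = 1990309 / 8737404536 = 0.00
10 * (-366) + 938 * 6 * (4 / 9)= -3476 / 3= -1158.67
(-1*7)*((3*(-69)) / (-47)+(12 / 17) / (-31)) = -759675 / 24769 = -30.67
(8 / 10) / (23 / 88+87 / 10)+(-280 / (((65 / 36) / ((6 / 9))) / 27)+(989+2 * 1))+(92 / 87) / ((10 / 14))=-40109371669 / 22297665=-1798.81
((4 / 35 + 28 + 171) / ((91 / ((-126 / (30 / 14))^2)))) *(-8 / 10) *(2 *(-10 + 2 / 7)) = 955366272 / 8125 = 117583.54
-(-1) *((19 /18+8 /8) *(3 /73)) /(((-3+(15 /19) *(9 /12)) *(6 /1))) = -703 /120231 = -0.01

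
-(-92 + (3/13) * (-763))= 3485/13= 268.08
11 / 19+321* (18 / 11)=109903 / 209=525.85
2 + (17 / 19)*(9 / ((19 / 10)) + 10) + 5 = 7287 / 361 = 20.19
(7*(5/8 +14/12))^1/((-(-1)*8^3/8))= 301/1536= 0.20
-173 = -173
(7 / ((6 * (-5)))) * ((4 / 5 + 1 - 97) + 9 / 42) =6649 / 300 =22.16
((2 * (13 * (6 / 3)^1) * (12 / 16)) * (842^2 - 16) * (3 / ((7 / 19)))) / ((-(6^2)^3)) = -4864171 / 1008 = -4825.57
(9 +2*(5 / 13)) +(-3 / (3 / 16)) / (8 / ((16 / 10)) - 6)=335 / 13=25.77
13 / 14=0.93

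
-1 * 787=-787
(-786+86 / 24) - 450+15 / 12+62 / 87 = -214099 / 174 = -1230.45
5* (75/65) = 75/13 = 5.77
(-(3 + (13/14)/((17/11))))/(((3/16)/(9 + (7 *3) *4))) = -212536/119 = -1786.02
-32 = -32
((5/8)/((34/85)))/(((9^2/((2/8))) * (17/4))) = 25/22032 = 0.00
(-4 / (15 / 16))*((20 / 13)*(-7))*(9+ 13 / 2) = 27776 / 39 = 712.21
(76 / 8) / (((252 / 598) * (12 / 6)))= 5681 / 504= 11.27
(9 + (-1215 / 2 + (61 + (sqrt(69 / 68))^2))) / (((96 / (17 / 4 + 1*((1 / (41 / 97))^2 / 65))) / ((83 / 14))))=-5738341022143 / 39943787520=-143.66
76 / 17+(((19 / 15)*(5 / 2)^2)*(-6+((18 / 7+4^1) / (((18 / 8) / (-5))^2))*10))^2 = 6358355.11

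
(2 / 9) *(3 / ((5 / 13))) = 26 / 15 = 1.73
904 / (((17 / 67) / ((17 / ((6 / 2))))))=60568 / 3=20189.33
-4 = -4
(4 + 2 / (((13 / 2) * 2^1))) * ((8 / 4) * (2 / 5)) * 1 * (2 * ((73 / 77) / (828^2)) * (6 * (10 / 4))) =73 / 529529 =0.00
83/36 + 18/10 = 739/180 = 4.11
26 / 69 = 0.38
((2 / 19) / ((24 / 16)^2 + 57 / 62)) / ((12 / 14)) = 868 / 22401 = 0.04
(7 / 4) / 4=7 / 16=0.44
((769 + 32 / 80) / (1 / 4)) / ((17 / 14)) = 215432 / 85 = 2534.49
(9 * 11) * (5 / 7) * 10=4950 / 7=707.14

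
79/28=2.82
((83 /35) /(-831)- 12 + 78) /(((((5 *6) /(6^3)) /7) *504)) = 1919527 /290850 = 6.60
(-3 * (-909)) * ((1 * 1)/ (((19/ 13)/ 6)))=212706/ 19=11195.05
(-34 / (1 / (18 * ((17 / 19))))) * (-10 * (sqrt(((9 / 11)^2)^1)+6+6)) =14669640 / 209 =70189.67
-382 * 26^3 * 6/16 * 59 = -148547958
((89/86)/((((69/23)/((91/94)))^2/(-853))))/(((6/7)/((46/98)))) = -2065625653/41034384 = -50.34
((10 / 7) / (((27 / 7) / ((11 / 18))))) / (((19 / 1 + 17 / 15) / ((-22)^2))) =66550 / 12231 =5.44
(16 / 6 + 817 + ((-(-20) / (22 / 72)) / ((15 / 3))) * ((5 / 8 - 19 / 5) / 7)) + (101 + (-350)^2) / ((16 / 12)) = 428571893 / 4620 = 92764.48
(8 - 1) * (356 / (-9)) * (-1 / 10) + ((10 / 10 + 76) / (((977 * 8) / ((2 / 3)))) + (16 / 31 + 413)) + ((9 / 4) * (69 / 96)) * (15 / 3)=449.30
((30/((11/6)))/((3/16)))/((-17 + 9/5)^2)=1500/3971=0.38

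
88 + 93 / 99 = 88.94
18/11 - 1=0.64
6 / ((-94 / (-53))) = 159 / 47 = 3.38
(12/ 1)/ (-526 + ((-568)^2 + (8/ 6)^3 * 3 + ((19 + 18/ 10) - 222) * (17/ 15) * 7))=675/ 18028627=0.00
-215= -215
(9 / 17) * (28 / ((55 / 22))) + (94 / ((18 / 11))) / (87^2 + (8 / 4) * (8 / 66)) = 5.94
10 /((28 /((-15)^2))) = 1125 /14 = 80.36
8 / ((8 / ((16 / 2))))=8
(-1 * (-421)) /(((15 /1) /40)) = 3368 /3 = 1122.67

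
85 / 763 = 0.11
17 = 17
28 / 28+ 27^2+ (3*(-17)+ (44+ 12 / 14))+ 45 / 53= 268866 / 371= 724.71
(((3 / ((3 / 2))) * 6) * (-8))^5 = -8153726976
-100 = -100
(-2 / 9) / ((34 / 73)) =-73 / 153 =-0.48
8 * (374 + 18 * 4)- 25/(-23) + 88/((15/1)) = 1233359/345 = 3574.95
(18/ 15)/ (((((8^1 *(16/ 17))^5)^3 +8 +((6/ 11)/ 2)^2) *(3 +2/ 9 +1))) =346353189232687710953/ 17270096177341391808965673726605005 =0.00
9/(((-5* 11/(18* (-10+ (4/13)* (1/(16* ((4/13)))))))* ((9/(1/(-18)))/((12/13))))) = -477/2860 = -0.17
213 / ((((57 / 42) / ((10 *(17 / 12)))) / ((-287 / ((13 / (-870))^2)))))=-9176894023500 / 3211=-2857955161.48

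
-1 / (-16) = 1 / 16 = 0.06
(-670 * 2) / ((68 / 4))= -1340 / 17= -78.82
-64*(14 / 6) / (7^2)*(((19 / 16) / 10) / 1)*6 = -76 / 35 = -2.17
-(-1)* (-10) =-10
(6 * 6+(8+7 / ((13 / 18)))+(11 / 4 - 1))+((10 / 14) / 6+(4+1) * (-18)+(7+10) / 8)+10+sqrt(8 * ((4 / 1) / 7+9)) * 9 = -48733 / 2184+18 * sqrt(938) / 7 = 56.44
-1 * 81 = -81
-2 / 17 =-0.12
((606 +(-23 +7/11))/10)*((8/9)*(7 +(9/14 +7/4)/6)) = 24182/63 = 383.84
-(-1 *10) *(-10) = -100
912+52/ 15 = 13732/ 15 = 915.47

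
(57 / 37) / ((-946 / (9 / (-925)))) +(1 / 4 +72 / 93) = 2055961781 / 2007364700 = 1.02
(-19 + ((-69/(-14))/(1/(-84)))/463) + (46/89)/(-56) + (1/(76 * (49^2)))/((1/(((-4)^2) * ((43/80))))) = -187073797446/9399110665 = -19.90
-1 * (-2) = 2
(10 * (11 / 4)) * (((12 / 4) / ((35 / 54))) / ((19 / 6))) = 5346 / 133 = 40.20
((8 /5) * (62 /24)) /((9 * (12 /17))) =527 /810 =0.65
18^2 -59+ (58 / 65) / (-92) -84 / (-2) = 917901 / 2990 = 306.99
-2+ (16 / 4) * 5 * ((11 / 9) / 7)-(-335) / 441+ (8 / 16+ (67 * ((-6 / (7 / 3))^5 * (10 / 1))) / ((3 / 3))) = -75323.63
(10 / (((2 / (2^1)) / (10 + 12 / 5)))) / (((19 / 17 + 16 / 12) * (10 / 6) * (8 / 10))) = 4743 / 125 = 37.94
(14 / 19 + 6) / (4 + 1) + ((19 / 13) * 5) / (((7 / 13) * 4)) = 12609 / 2660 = 4.74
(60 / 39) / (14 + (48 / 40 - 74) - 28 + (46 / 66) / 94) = -310200 / 17499989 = -0.02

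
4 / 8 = 1 / 2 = 0.50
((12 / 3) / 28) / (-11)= -1 / 77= -0.01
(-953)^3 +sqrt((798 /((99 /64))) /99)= -865523177 +8 * sqrt(798) /99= -865523174.72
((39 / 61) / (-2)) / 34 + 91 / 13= 28997 / 4148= 6.99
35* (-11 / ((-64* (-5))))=-1.20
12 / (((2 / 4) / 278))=6672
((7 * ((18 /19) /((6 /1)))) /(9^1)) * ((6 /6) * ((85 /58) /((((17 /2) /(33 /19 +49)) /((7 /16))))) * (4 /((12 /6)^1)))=59045 /62814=0.94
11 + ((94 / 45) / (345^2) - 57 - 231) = -277.00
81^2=6561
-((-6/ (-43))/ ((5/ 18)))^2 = -11664/ 46225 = -0.25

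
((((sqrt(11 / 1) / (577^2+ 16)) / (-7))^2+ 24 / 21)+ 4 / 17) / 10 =7485795543111 / 54317662782250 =0.14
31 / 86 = 0.36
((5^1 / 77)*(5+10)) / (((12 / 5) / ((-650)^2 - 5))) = 52811875 / 308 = 171467.13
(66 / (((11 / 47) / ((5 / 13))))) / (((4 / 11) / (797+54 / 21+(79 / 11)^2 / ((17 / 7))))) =4166140395 / 17017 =244822.26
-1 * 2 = -2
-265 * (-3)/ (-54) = -265/ 18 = -14.72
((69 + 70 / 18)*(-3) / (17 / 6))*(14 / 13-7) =101024 / 221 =457.12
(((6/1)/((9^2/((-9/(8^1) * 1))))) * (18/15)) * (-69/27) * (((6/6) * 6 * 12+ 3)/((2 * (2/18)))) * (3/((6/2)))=345/4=86.25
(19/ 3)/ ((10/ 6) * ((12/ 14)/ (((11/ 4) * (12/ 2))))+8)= 1463/ 1868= 0.78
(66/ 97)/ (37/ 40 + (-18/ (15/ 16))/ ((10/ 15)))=-528/ 21631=-0.02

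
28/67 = 0.42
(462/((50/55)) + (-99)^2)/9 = 17182/15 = 1145.47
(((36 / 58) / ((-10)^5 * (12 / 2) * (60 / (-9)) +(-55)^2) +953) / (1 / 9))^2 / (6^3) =340578.38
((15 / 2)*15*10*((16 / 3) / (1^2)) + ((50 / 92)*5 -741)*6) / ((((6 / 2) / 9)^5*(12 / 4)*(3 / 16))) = 15602544 / 23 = 678371.48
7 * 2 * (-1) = -14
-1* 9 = -9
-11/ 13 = -0.85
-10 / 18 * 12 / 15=-4 / 9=-0.44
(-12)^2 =144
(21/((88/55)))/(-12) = -35/32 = -1.09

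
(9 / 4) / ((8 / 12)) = 27 / 8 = 3.38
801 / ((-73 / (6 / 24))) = -801 / 292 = -2.74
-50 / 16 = -3.12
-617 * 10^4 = -6170000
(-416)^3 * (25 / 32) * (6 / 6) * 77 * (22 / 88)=-1082681600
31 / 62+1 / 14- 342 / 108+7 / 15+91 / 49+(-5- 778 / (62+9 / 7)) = -544687 / 31010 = -17.56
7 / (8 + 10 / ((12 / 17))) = 6 / 19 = 0.32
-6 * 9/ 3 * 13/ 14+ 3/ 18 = -695/ 42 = -16.55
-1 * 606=-606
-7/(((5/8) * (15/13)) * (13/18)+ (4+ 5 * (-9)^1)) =336/1943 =0.17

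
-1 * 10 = -10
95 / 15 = 19 / 3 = 6.33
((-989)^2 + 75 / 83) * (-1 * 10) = -811841180 / 83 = -9781219.04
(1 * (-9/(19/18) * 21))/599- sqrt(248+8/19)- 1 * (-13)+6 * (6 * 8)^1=3422279/11381- 4 * sqrt(5605)/19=284.94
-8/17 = -0.47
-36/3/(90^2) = -1/675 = -0.00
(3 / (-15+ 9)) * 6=-3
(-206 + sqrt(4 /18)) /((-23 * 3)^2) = -0.04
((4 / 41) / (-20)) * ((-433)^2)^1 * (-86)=16124054 / 205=78653.92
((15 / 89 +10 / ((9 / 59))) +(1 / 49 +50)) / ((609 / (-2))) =-9085712 / 23902641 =-0.38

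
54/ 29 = 1.86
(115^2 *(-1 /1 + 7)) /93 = 26450 /31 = 853.23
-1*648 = -648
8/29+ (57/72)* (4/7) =0.73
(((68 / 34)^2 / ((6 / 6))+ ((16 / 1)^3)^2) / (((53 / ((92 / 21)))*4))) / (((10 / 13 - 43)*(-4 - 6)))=501638878 / 611037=820.96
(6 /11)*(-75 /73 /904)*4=-225 /90739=-0.00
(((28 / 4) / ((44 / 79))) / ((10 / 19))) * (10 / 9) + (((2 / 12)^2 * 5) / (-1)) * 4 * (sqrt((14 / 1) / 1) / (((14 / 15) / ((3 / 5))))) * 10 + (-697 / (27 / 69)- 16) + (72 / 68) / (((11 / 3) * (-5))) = -19867783 / 11220- 25 * sqrt(14) / 7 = -1784.11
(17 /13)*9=153 /13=11.77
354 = 354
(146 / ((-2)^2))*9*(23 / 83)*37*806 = 225320121 / 83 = 2714700.25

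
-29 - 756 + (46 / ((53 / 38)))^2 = 302.76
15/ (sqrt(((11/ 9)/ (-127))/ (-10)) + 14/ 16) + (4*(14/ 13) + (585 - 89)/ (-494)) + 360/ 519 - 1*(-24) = 539733755016/ 11951134273 - 1440*sqrt(13970)/ 279683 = 44.55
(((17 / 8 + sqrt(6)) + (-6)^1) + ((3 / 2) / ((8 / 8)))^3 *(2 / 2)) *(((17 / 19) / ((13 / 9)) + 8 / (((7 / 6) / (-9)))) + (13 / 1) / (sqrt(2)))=(-211266 + 22477 *sqrt(2)) *(-1 + 2 *sqrt(6)) / 6916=-101.18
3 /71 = 0.04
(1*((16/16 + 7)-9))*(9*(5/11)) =-45/11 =-4.09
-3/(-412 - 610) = 3/1022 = 0.00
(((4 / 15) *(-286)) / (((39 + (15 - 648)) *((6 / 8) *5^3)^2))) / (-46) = -416 / 1309921875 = -0.00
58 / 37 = 1.57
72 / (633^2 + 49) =36 / 200369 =0.00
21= 21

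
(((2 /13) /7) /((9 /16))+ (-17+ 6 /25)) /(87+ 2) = -342361 /1822275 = -0.19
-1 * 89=-89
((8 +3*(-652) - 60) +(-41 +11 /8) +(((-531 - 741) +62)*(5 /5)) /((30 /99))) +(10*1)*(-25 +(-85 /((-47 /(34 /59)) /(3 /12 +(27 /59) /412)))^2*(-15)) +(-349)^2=262391984872717079603 /2271790080107528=115500.10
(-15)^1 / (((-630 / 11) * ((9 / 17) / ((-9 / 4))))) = -187 / 168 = -1.11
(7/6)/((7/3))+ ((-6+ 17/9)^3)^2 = 5131984259/1062882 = 4828.37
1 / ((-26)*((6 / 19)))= -19 / 156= -0.12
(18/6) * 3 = 9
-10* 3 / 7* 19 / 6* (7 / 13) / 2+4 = 9 / 26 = 0.35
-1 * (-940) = 940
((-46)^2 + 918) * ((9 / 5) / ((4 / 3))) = 4095.90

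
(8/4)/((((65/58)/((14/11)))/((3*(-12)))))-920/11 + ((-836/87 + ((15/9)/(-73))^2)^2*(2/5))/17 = -3838240651066256954/23514048971081955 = -163.23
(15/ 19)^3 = 0.49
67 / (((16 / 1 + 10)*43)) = 0.06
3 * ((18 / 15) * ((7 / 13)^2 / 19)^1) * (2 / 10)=882 / 80275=0.01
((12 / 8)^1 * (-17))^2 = 2601 / 4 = 650.25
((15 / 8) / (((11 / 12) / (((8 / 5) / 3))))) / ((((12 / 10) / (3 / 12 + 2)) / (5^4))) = 1278.41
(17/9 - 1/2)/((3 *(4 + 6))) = 5/108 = 0.05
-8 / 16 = -1 / 2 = -0.50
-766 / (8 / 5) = -1915 / 4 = -478.75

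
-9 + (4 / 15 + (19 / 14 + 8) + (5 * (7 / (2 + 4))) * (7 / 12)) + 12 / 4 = 17707 / 2520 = 7.03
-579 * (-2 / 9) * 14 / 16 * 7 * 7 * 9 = 198597 / 4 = 49649.25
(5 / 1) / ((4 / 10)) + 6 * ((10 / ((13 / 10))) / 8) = 475 / 26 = 18.27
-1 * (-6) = 6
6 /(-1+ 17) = 3 /8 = 0.38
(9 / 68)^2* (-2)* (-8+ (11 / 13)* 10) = -243 / 15028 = -0.02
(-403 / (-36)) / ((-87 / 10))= -2015 / 1566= -1.29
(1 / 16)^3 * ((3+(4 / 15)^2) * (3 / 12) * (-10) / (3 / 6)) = -691 / 184320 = -0.00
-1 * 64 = -64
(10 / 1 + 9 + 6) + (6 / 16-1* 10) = 123 / 8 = 15.38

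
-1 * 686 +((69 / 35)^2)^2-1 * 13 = -1026269754 / 1500625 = -683.89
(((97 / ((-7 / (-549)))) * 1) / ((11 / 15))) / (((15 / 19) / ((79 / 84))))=26644251 / 2156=12358.19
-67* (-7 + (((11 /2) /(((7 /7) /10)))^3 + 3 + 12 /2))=-11147259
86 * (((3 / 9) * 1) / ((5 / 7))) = 602 / 15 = 40.13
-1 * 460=-460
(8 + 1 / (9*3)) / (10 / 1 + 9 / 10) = 2170 / 2943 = 0.74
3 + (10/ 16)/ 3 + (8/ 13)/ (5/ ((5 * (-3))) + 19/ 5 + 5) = 130007/ 39624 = 3.28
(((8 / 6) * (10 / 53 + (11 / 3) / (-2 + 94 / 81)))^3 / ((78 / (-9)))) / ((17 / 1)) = 3416342671981 / 2909639284578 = 1.17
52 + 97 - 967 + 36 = -782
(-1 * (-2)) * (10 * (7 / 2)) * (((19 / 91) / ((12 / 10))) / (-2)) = -475 / 78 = -6.09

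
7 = 7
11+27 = 38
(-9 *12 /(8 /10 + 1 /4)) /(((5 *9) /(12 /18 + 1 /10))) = -1.75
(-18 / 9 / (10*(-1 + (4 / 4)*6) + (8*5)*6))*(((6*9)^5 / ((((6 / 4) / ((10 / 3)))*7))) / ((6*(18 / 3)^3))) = -157464 / 203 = -775.68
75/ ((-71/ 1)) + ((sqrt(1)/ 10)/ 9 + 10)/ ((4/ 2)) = 50471/ 12780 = 3.95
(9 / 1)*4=36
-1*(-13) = 13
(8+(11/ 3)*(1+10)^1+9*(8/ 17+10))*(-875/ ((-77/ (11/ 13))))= 908875/ 663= 1370.85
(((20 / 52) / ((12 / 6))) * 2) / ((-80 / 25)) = -25 / 208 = -0.12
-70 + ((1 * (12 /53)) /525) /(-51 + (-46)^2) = -1340701246 /19152875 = -70.00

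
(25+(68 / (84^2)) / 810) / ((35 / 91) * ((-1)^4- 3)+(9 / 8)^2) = 3714985768 / 73763865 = 50.36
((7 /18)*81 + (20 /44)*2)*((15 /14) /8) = 10695 /2464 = 4.34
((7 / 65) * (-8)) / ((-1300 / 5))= 14 / 4225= 0.00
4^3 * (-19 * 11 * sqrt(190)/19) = -704 * sqrt(190) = -9703.97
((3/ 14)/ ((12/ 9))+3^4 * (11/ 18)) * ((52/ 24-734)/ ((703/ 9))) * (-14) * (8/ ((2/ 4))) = 104222.23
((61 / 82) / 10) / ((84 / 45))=183 / 4592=0.04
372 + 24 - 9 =387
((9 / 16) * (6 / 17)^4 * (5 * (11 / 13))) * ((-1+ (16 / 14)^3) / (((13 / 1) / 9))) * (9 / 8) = 3247695 / 229181624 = 0.01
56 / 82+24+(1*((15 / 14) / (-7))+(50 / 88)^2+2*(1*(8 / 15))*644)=41526564991 / 58341360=711.79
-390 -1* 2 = -392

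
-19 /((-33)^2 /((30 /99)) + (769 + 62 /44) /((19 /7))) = -19855 /4052024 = -0.00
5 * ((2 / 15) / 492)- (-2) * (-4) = -5903 / 738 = -8.00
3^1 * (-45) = -135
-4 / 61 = -0.07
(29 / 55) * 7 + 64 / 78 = 9677 / 2145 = 4.51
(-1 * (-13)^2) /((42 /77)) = -1859 /6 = -309.83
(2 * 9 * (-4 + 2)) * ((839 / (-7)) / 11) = 30204 / 77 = 392.26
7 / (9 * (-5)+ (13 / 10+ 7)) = -70 / 367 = -0.19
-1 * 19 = -19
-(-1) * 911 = 911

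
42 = 42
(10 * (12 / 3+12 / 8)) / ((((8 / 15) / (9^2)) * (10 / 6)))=40095 / 8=5011.88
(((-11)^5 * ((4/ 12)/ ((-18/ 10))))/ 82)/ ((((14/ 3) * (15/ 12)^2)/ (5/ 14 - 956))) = -4309402658/ 90405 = -47667.75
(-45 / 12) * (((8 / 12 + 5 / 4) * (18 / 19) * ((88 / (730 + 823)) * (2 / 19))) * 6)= -136620 / 560633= -0.24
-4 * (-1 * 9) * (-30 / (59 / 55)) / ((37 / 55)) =-1496.56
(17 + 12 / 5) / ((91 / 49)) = 679 / 65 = 10.45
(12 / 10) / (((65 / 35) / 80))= 51.69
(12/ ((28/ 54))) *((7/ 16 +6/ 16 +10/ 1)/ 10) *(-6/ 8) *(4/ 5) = -42039/ 2800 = -15.01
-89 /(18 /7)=-623 /18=-34.61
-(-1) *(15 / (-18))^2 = 25 / 36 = 0.69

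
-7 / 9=-0.78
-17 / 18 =-0.94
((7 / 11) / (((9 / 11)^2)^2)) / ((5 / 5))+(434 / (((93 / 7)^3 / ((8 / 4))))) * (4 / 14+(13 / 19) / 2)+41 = 5109646928 / 119797299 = 42.65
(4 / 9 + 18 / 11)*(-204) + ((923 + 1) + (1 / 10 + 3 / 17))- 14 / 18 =8398403 / 16830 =499.01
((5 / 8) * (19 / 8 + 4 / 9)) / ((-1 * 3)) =-1015 / 1728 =-0.59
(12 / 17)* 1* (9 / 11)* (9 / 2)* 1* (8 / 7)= 3888 / 1309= 2.97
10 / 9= 1.11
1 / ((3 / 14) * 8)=0.58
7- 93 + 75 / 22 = -1817 / 22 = -82.59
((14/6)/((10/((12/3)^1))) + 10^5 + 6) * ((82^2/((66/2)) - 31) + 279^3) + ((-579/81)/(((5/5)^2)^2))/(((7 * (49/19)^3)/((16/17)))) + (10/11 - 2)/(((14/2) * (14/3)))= 45155206184864873027006/20790343035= 2171931752585.67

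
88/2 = 44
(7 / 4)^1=7 / 4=1.75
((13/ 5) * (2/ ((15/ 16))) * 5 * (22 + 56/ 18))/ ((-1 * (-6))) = 47008/ 405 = 116.07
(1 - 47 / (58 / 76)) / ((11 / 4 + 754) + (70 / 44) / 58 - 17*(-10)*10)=-19327 / 783712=-0.02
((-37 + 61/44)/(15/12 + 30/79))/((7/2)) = -247586/39655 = -6.24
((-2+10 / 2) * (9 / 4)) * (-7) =-189 / 4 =-47.25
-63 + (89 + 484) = 510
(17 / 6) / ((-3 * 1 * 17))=-1 / 18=-0.06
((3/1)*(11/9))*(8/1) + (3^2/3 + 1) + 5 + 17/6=247/6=41.17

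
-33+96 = 63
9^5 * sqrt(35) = 59049 * sqrt(35) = 349338.60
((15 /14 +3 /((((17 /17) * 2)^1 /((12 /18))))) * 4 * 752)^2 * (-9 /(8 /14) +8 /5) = -134591648512 /245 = -549353667.40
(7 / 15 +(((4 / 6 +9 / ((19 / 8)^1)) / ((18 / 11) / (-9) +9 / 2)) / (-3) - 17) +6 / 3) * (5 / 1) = -241682 / 3249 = -74.39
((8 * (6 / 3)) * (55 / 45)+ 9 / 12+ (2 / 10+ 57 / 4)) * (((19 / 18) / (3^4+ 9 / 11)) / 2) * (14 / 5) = 572033 / 911250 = 0.63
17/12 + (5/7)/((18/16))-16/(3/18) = -23675/252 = -93.95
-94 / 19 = -4.95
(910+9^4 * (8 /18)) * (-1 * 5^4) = -2391250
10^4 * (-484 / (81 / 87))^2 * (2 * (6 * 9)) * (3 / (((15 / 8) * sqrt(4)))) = 6304297472000 / 27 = 233492498962.96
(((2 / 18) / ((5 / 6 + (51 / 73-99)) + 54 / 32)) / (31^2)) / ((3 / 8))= -9344 / 2902734135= -0.00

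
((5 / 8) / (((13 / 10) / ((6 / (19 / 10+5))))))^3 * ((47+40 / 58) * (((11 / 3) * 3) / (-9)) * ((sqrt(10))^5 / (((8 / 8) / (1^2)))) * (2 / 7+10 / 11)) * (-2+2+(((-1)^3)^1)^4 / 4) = -90039062500 * sqrt(10) / 707787717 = -402.28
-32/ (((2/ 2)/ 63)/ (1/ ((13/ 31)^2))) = -1937376/ 169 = -11463.76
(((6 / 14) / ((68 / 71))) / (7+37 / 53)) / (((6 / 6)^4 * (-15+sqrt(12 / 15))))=-282225 / 72569056 - 3763 * sqrt(5) / 36284528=-0.00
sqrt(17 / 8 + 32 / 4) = 9 * sqrt(2) / 4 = 3.18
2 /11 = 0.18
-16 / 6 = -8 / 3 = -2.67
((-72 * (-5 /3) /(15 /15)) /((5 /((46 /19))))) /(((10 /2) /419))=462576 /95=4869.22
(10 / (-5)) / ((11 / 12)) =-2.18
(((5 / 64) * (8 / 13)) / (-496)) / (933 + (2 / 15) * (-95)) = -15 / 142423424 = -0.00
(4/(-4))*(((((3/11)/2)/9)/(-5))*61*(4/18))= 61/1485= 0.04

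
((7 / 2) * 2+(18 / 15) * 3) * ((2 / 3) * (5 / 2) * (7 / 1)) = 371 / 3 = 123.67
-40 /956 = -0.04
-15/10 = -3/2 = -1.50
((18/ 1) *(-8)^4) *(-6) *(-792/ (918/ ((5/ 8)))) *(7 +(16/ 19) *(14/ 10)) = 1950938.75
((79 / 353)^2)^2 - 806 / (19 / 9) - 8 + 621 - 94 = 40480679362306 / 295020654739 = 137.21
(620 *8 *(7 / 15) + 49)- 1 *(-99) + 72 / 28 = 51770 / 21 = 2465.24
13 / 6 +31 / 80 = 613 / 240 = 2.55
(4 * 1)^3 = 64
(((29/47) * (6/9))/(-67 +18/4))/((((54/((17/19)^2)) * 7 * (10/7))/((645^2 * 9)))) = -15496469/424175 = -36.53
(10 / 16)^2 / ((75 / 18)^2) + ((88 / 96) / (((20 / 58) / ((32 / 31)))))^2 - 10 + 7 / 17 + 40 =37.96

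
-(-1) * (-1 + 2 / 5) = -3 / 5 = -0.60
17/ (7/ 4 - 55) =-68/ 213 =-0.32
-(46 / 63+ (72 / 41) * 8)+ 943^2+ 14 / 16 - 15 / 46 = 422628387595 / 475272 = 889234.77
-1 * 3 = -3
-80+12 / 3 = -76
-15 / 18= -5 / 6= -0.83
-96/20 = -24/5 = -4.80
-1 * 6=-6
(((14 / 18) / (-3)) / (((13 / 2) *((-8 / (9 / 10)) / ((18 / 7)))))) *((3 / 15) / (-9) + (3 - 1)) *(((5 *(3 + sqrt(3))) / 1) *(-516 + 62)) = -245.13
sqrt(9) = 3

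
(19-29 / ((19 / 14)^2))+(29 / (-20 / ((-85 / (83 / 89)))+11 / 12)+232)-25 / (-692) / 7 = 9406577278367 / 36070104868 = 260.79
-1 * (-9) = 9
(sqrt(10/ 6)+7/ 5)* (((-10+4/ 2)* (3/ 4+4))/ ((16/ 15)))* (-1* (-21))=-8379/ 8 -1995* sqrt(15)/ 8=-2013.20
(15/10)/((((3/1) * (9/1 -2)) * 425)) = 1/5950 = 0.00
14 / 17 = 0.82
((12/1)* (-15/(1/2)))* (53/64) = -2385/8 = -298.12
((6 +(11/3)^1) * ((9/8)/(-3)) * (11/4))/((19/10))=-5.25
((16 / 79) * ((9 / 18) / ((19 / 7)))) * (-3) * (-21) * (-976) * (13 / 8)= -5595408 / 1501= -3727.79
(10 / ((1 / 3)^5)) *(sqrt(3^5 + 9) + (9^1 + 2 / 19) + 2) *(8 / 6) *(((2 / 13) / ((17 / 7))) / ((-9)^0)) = 9570960 / 4199 + 272160 *sqrt(7) / 221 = 5537.57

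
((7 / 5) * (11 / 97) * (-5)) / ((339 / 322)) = -24794 / 32883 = -0.75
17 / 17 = 1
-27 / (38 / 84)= -59.68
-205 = -205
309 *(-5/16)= -1545/16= -96.56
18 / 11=1.64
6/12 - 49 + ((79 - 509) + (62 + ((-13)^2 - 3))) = -501/2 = -250.50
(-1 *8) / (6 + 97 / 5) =-40 / 127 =-0.31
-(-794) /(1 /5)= 3970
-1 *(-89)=89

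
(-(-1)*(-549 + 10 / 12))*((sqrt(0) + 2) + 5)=-3837.17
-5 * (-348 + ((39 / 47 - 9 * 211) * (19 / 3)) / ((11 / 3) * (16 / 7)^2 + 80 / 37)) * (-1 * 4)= -12424163925 / 681218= -18238.16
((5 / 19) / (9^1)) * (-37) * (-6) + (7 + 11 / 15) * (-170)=-74566 / 57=-1308.18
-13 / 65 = -1 / 5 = -0.20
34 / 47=0.72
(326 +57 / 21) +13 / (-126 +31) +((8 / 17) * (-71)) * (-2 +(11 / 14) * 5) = 2986108 / 11305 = 264.14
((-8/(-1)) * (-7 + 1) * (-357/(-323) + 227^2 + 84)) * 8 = -376576512/19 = -19819816.42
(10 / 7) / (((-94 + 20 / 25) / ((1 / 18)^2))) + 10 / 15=352271 / 528444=0.67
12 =12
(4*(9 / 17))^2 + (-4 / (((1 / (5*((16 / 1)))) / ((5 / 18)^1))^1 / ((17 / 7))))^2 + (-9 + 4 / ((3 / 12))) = 53466613111 / 1147041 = 46612.64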